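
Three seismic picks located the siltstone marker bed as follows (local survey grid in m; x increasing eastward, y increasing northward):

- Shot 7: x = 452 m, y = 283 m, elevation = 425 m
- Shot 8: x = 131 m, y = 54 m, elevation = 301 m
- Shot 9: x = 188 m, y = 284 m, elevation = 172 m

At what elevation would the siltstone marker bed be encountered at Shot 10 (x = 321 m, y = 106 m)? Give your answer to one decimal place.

Two edge vectors: Shot 7→Shot 8 = (-321, -229, -124), Shot 7→Shot 9 = (-264, 1, -253).
Normal n = (Shot 7→Shot 8) × (Shot 7→Shot 9) = (58061, -48477, -60777).
So ∂z/∂x = −n_x/n_z = 0.95531 and ∂z/∂y = −n_y/n_z = −0.79762.
Intercept c from Shot 7: 425 − 431.80 + 225.73 = 218.93.
At (321, 106): z = 306.7 − 84.5 + 218.93 = 441.0 m.

441.0 m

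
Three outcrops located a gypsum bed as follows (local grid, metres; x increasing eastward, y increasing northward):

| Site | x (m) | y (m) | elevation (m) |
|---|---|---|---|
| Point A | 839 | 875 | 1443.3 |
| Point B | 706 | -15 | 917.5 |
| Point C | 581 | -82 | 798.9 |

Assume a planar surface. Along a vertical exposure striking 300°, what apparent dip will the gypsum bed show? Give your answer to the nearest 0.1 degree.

Let the plane be z = a·x + b·y + c.
Point B−Point A: −133a − 890b = −525.8;  Point C−Point A: −258a − 957b = −644.4.
Solving gives a = 0.68718, b = 0.48810.
Unit vector along 300° is (sin 300°, cos 300°) = (-0.8660, 0.5000).
Slope in that direction = a·(-0.8660) + b·(0.5000) = −0.35107.
Apparent dip = arctan|0.35107| = 19.3° (true dip is 40.1°, so apparent ≤ true as expected).

19.3°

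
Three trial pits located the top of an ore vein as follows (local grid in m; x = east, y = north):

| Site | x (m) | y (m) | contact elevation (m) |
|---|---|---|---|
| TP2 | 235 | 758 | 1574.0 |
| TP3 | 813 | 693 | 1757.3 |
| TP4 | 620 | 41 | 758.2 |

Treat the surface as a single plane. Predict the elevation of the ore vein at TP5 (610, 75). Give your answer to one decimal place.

800.8 m

Let the plane be z = a·x + b·y + c.
TP3−TP2: 578a − 65b = 183.3;  TP4−TP2: 385a − 717b = −815.8.
Solving gives a = 0.47368, b = 1.39215.
Then c = 1574 − a·235 − b·758 = 407.44.
At (610, 75): z = 288.9 + 104.4 + 407.44 = 800.8 m.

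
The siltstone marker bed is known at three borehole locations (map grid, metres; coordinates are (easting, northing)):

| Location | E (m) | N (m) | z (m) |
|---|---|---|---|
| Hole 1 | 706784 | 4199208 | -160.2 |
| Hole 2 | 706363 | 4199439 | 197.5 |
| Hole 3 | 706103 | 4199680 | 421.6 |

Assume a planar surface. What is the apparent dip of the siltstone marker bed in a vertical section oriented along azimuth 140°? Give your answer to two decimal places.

Let the plane be z = a·E + b·N + c.
Hole 2−Hole 1: −421a + 231b = 357.7;  Hole 3−Hole 1: −681a + 472b = 581.8.
Solving gives a = −0.83183, b = 0.03247.
Unit vector along 140° is (sin 140°, cos 140°) = (0.6428, -0.7660).
Slope in that direction = a·(0.6428) + b·(-0.7660) = −0.55956.
Apparent dip = arctan|0.55956| = 29.23° (true dip is 39.8°, so apparent ≤ true as expected).

29.23°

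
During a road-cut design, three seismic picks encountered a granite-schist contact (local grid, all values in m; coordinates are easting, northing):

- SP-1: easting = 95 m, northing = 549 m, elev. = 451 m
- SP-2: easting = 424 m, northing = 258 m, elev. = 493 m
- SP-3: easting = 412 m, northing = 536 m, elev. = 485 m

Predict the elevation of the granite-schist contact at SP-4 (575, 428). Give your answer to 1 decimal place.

504.9 m

Let the plane be z = a·easting + b·northing + c.
SP-2−SP-1: 329a − 291b = 42;  SP-3−SP-1: 317a − 13b = 34.
Solving gives a = 0.10626, b = −0.02419.
Then c = 451 − a·95 − b·549 = 454.19.
At (575, 428): z = 61.1 − 10.4 + 454.19 = 504.9 m.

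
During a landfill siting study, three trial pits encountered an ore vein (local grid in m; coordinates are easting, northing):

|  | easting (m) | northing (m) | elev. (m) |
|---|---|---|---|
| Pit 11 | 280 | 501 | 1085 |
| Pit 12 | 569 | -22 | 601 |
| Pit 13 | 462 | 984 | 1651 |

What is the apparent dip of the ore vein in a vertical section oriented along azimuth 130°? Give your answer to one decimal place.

25.9°

Two edge vectors: Pit 11→Pit 12 = (289, -523, -484), Pit 11→Pit 13 = (182, 483, 566).
Normal n = (Pit 11→Pit 12) × (Pit 11→Pit 13) = (-62246, -251662, 234773).
So ∂z/∂easting = −n_x/n_z = 0.26513 and ∂z/∂northing = −n_y/n_z = 1.07194.
Unit vector along 130° is (sin 130°, cos 130°) = (0.7660, -0.6428).
Slope in that direction = a·(0.7660) + b·(-0.6428) = −0.48592.
Apparent dip = arctan|0.48592| = 25.9° (true dip is 47.8°, so apparent ≤ true as expected).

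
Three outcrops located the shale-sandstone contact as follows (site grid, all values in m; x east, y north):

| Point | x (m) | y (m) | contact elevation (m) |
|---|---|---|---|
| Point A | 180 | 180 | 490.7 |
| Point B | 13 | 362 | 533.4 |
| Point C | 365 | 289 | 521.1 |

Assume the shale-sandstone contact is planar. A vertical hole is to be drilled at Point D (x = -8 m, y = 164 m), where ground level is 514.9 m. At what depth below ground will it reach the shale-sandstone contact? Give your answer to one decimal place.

Two edge vectors: Point A→Point B = (-167, 182, 42.7), Point A→Point C = (185, 109, 30.4).
Normal n = (Point A→Point B) × (Point A→Point C) = (878.5, 12976.3, -51873).
So ∂z/∂x = −n_x/n_z = 0.01694 and ∂z/∂y = −n_y/n_z = 0.25016.
Intercept c from Point A: 490.7 − 3.05 − 45.03 = 442.62.
At (-8, 164): z_contact = −0.14 + 41.03 + 442.62 = 483.51 m.
Depth below ground = 514.9 − 483.51 = 31.4 m.

31.4 m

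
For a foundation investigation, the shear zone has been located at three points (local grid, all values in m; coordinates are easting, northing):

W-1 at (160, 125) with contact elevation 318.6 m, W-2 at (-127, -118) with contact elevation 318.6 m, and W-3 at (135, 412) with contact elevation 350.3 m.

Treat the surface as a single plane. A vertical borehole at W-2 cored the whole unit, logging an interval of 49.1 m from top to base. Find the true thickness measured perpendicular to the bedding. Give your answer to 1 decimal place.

48.7 m

Let the plane be z = a·easting + b·northing + c.
W-2−W-1: −287a − 243b = 0;  W-3−W-1: −25a + 287b = 31.7.
Solving gives a = −0.08710, b = 0.10287.
|∇z| = √(a²+b²) = 0.13479, so dip δ = arctan(0.13479) = 7.68°.
True thickness = vertical thickness × cos δ = 49.1 × cos 7.68° = 48.7 m.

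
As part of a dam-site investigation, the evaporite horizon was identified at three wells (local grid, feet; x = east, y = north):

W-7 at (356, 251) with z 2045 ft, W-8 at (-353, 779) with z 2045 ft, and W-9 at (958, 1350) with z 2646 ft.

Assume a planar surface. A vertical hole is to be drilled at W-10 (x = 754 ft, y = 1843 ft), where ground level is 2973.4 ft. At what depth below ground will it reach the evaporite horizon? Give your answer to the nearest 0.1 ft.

Let the plane be z = a·x + b·y + c.
W-8−W-7: −709a + 528b = 0;  W-9−W-7: 602a + 1099b = 601.
Solving gives a = 0.289257, b = 0.388415.
Then c = 2045 − a·356 − b·251 = 1844.53.
At (754, 1843): z_contact = 218.10 + 715.85 + 1844.53 = 2778.48 ft.
Depth below ground = 2973.4 − 2778.48 = 194.9 ft.

194.9 ft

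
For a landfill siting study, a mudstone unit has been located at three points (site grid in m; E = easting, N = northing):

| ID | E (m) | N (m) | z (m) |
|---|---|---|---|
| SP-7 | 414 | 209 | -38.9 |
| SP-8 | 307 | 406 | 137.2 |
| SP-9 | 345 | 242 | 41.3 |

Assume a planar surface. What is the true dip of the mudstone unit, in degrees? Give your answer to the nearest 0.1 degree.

Let the plane be z = a·E + b·N + c.
SP-8−SP-7: −107a + 197b = 176.1;  SP-9−SP-7: −69a + 33b = 80.2.
Solving gives a = −0.99266, b = 0.35475.
Gradient magnitude |∇z| = √(a² + b²) = √(0.98537 + 0.12585) = 1.05414.
True dip = arctan(1.05414) = 46.5°, dipping toward ESE (azimuth ≈ 110°).

46.5°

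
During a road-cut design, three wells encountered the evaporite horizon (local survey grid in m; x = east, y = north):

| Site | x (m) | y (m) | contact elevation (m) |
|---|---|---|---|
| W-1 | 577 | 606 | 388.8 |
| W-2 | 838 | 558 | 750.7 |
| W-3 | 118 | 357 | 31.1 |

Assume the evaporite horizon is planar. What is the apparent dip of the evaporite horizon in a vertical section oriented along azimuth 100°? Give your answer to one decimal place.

Let the plane be z = a·x + b·y + c.
W-2−W-1: 261a − 48b = 361.9;  W-3−W-1: −459a − 249b = −357.7.
Solving gives a = 1.23284, b = −0.83603.
Unit vector along 100° is (sin 100°, cos 100°) = (0.9848, -0.1736).
Slope in that direction = a·(0.9848) + b·(-0.1736) = 1.35928.
Apparent dip = arctan|1.35928| = 53.7° (true dip is 56.1°, so apparent ≤ true as expected).

53.7°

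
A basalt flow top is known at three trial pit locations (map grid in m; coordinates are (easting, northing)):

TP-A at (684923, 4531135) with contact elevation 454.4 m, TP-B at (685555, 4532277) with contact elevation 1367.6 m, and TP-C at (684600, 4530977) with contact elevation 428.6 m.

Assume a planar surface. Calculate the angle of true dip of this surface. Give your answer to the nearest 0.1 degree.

Let the plane be z = a·E + b·N + c.
TP-B−TP-A: 632a + 1142b = 913.2;  TP-C−TP-A: −323a − 158b = −25.8.
Solving gives a = −0.42683, b = 1.03586.
Gradient magnitude |∇z| = √(a² + b²) = √(0.18219 + 1.07302) = 1.12036.
True dip = arctan(1.12036) = 48.2°, dipping toward SSE (azimuth ≈ 158°).

48.2°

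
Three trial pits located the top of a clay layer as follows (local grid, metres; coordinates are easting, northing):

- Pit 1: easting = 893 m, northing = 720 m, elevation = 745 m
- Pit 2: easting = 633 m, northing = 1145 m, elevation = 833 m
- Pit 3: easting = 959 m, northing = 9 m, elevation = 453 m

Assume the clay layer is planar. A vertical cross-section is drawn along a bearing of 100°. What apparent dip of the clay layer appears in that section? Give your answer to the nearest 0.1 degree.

17.2°

Two edge vectors: Pit 1→Pit 2 = (-260, 425, 88), Pit 1→Pit 3 = (66, -711, -292).
Normal n = (Pit 1→Pit 2) × (Pit 1→Pit 3) = (-61532, -70112, 156810).
So ∂z/∂easting = −n_x/n_z = 0.39240 and ∂z/∂northing = −n_y/n_z = 0.44711.
Unit vector along 100° is (sin 100°, cos 100°) = (0.9848, -0.1736).
Slope in that direction = a·(0.9848) + b·(-0.1736) = 0.30880.
Apparent dip = arctan|0.30880| = 17.2° (true dip is 30.7°, so apparent ≤ true as expected).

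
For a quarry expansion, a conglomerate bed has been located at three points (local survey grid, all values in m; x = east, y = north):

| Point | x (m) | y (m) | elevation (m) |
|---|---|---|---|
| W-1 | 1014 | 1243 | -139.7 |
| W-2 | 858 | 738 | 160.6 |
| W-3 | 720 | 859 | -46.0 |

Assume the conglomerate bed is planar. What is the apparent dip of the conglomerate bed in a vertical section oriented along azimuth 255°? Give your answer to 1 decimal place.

Two edge vectors: W-1→W-2 = (-156, -505, 300.3), W-1→W-3 = (-294, -384, 93.7).
Normal n = (W-1→W-2) × (W-1→W-3) = (67996.7, -73671, -88566).
So ∂z/∂x = −n_x/n_z = 0.76775 and ∂z/∂y = −n_y/n_z = −0.83182.
Unit vector along 255° is (sin 255°, cos 255°) = (-0.9659, -0.2588).
Slope in that direction = a·(-0.9659) + b·(-0.2588) = −0.52630.
Apparent dip = arctan|0.52630| = 27.8° (true dip is 48.5°, so apparent ≤ true as expected).

27.8°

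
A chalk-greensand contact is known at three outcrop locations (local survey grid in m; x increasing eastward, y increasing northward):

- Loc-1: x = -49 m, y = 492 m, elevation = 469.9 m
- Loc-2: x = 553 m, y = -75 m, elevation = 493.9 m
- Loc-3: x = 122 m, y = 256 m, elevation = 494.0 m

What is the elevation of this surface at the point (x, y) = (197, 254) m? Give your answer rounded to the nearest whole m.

Let the plane be z = a·x + b·y + c.
Loc-2−Loc-1: 602a − 567b = 24;  Loc-3−Loc-1: 171a − 236b = 24.1.
Solving gives a = −0.17734, b = −0.23062.
Then c = 469.9 − a·-49 − b·492 = 574.67.
At (197, 254): z = −34.9 − 58.6 + 574.67 = 481.2 m.

481 m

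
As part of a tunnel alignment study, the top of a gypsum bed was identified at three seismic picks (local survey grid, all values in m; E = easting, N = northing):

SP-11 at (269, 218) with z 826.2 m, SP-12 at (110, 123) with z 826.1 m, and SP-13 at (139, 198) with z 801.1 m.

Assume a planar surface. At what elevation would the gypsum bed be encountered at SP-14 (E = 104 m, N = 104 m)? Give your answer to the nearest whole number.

833 m

Two edge vectors: SP-11→SP-12 = (-159, -95, -0.1), SP-11→SP-13 = (-130, -20, -25.1).
Normal n = (SP-11→SP-12) × (SP-11→SP-13) = (2382.5, -3977.9, -9170).
So ∂z/∂E = −n_x/n_z = 0.25981 and ∂z/∂N = −n_y/n_z = −0.43379.
Intercept c from SP-11: 826.2 − 69.89 + 94.57 = 850.88.
At (104, 104): z = 27.0 − 45.1 + 850.88 = 832.8 m.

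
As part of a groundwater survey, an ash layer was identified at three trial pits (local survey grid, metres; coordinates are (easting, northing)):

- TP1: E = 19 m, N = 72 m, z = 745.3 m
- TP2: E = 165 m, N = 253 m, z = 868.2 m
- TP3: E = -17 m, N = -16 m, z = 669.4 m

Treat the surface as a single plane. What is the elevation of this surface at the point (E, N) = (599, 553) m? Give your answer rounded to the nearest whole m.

983 m

Two edge vectors: TP1→TP2 = (146, 181, 122.9), TP1→TP3 = (-36, -88, -75.9).
Normal n = (TP1→TP2) × (TP1→TP3) = (-2922.7, 6657, -6332).
So ∂z/∂E = −n_x/n_z = −0.46158 and ∂z/∂N = −n_y/n_z = 1.05133.
Intercept c from TP1: 745.3 + 8.77 − 75.70 = 678.37.
At (599, 553): z = −276.5 + 581.4 + 678.37 = 983.3 m.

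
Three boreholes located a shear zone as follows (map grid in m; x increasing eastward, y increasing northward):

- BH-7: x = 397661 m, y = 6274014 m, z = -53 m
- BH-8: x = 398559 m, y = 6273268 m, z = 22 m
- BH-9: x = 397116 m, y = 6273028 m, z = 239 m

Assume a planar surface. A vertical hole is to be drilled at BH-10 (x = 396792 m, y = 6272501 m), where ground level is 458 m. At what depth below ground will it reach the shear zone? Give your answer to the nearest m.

59 m

Let the plane be z = a·x + b·y + c.
BH-8−BH-7: 898a − 746b = 75;  BH-9−BH-7: −545a − 986b = 292.
Solving gives a = −0.11136395, b = −0.23459092.
Then c = -53 − a·397661 − b·6274014 = 1516058.82.
At (396792, 6272501): z_contact = −44188.3 − 1471471.8 + 1516058.82 = 398.7 m.
Depth below ground = 458 − 398.7 = 59 m.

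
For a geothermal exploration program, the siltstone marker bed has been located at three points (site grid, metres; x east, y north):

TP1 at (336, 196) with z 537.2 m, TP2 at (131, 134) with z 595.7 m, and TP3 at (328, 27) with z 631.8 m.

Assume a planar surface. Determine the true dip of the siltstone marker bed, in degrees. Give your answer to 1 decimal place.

Let the plane be z = a·x + b·y + c.
TP2−TP1: −205a − 62b = 58.5;  TP3−TP1: −8a − 169b = 94.6.
Solving gives a = −0.11776, b = −0.55419.
Gradient magnitude |∇z| = √(a² + b²) = √(0.01387 + 0.30713) = 0.56656.
True dip = arctan(0.56656) = 29.5°, dipping toward NNE (azimuth ≈ 012°).

29.5°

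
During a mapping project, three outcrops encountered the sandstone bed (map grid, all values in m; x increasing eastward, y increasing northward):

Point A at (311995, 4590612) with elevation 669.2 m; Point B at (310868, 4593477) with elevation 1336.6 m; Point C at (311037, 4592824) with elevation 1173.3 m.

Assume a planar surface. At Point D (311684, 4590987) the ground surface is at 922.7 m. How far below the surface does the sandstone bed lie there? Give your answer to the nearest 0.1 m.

Two edge vectors: Point A→Point B = (-1127, 2865, 667.4), Point A→Point C = (-958, 2212, 504.1).
Normal n = (Point A→Point B) × (Point A→Point C) = (-32042.3, -71248.5, 251746).
So ∂z/∂x = −n_x/n_z = 0.127280275 and ∂z/∂y = −n_y/n_z = 0.283017406.
Intercept c from Point A: 669.2 − 39710.81 − 1299223.10 = −1338264.71.
At (311684, 4590987): z_contact = 39671.23 + 1299329.23 − 1338264.71 = 735.75 m.
Depth below ground = 922.7 − 735.75 = 187.0 m.

187.0 m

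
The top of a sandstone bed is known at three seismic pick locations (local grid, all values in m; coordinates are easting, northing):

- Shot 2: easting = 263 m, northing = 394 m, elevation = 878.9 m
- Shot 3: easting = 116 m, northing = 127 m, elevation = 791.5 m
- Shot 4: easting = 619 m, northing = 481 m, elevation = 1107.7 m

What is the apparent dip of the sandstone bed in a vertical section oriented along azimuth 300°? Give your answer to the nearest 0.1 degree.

Let the plane be z = a·easting + b·northing + c.
Shot 3−Shot 2: −147a − 267b = −87.4;  Shot 4−Shot 2: 356a + 87b = 228.8.
Solving gives a = 0.65018, b = −0.03062.
Unit vector along 300° is (sin 300°, cos 300°) = (-0.8660, 0.5000).
Slope in that direction = a·(-0.8660) + b·(0.5000) = −0.57838.
Apparent dip = arctan|0.57838| = 30.0° (true dip is 33.1°, so apparent ≤ true as expected).

30.0°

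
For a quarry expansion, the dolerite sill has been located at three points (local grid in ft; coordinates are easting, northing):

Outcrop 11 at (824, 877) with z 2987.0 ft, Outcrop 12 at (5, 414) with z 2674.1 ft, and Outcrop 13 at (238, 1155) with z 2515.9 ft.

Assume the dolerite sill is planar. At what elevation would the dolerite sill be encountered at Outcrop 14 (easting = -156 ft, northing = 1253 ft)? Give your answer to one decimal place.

Two edge vectors: Outcrop 11→Outcrop 12 = (-819, -463, -312.9), Outcrop 11→Outcrop 13 = (-586, 278, -471.1).
Normal n = (Outcrop 11→Outcrop 12) × (Outcrop 11→Outcrop 13) = (305105.5, -202471.5, -499000).
So ∂z/∂easting = −n_x/n_z = 0.611434 and ∂z/∂northing = −n_y/n_z = −0.405755.
Intercept c from Outcrop 11: 2987 − 503.82 + 355.85 = 2839.03.
At (-156, 1253): z = −95.4 − 508.4 + 2839.03 = 2235.2 ft.

2235.2 ft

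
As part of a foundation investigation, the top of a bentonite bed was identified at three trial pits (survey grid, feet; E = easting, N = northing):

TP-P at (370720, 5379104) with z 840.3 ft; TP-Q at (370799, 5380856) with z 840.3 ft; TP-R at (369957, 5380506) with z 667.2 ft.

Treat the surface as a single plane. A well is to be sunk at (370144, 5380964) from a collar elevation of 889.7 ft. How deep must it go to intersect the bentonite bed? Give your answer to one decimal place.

187.6 ft

Let the plane be z = a·E + b·N + c.
TP-Q−TP-P: 79a + 1752b = 0;  TP-R−TP-P: −763a + 1402b = −173.1.
Solving gives a = 0.209508861, b = −0.009447032.
Then c = 840.3 − a·370720 − b·5379104 = −26012.26.
At (370144, 5380964): z_contact = 77548.45 − 50834.14 − 26012.26 = 702.05 ft.
Depth below ground = 889.7 − 702.05 = 187.6 ft.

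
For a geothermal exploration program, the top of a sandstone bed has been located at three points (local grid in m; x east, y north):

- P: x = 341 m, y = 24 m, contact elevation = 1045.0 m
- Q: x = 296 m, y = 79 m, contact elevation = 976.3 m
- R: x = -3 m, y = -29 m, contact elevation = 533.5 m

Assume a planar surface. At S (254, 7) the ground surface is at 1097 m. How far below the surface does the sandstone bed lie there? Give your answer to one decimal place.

181.3 m

Two edge vectors: P→Q = (-45, 55, -68.7), P→R = (-344, -53, -511.5).
Normal n = (P→Q) × (P→R) = (-31773.6, 615.3, 21305).
So ∂z/∂x = −n_x/n_z = 1.49137 and ∂z/∂y = −n_y/n_z = −0.02888.
Intercept c from P: 1045 − 508.56 + 0.69 = 537.14.
At (254, 7): z_contact = 378.81 − 0.20 + 537.14 = 915.74 m.
Depth below ground = 1097 − 915.74 = 181.3 m.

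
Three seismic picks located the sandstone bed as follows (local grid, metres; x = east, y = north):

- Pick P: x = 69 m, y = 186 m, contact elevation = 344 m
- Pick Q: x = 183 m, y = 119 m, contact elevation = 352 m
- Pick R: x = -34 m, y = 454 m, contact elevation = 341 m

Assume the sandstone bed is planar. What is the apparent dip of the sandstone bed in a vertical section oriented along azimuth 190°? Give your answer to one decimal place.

Let the plane be z = a·x + b·y + c.
Pick Q−Pick P: 114a − 67b = 8;  Pick R−Pick P: −103a + 268b = −3.
Solving gives a = 0.08215, b = 0.02038.
Unit vector along 190° is (sin 190°, cos 190°) = (-0.1736, -0.9848).
Slope in that direction = a·(-0.1736) + b·(-0.9848) = −0.03434.
Apparent dip = arctan|0.03434| = 2.0° (true dip is 4.8°, so apparent ≤ true as expected).

2.0°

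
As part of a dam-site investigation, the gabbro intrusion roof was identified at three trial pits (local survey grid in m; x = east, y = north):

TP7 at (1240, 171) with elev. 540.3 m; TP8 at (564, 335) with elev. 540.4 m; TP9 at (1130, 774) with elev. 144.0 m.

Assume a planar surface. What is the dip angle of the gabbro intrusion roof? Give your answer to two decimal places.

35.29°

Let the plane be z = a·x + b·y + c.
TP8−TP7: −676a + 164b = 0.1;  TP9−TP7: −110a + 603b = −396.3.
Solving gives a = −0.16698, b = −0.68767.
Gradient magnitude |∇z| = √(a² + b²) = √(0.02788 + 0.47290) = 0.70766.
True dip = arctan(0.70766) = 35.29°, dipping toward NNE (azimuth ≈ 014°).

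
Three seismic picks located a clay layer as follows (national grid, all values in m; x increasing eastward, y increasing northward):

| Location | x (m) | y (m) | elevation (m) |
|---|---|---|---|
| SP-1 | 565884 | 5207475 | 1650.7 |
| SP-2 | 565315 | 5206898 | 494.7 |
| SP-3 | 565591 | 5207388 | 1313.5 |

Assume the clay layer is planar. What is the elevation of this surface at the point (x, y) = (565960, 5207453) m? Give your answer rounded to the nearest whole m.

1683 m

Let the plane be z = a·x + b·y + c.
SP-2−SP-1: −569a − 577b = −1156;  SP-3−SP-1: −293a − 87b = −337.2.
Solving gives a = 0.78616571, b = 1.22820054.
Then c = 1650.7 − a·565884 − b·5207475 = −6839051.50.
At (565960, 5207453): z = 444938.3 + 6395796.6 − 6839051.50 = 1683.4 m.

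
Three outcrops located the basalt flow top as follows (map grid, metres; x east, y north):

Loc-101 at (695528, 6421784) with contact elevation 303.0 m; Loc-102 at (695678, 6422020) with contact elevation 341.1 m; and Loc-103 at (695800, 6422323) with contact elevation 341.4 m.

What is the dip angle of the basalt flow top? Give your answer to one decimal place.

36.6°

Let the plane be z = a·x + b·y + c.
Loc-102−Loc-101: 150a + 236b = 38.1;  Loc-103−Loc-101: 272a + 539b = 38.4.
Solving gives a = 0.68877, b = −0.27634.
Gradient magnitude |∇z| = √(a² + b²) = √(0.47440 + 0.07636) = 0.74213.
True dip = arctan(0.74213) = 36.6°, dipping toward WNW (azimuth ≈ 292°).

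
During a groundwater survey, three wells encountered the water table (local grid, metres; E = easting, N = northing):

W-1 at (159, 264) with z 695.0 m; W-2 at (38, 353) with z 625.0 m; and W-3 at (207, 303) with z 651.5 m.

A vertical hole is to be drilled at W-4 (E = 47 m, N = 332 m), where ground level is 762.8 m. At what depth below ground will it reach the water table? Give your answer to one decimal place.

118.8 m

Two edge vectors: W-1→W-2 = (-121, 89, -70), W-1→W-3 = (48, 39, -43.5).
Normal n = (W-1→W-2) × (W-1→W-3) = (-1141.5, -8623.5, -8991).
So ∂z/∂E = −n_x/n_z = −0.12696 and ∂z/∂N = −n_y/n_z = −0.95913.
Intercept c from W-1: 695 + 20.19 + 253.21 = 968.40.
At (47, 332): z_contact = −5.97 − 318.43 + 968.40 = 644.00 m.
Depth below ground = 762.8 − 644.00 = 118.8 m.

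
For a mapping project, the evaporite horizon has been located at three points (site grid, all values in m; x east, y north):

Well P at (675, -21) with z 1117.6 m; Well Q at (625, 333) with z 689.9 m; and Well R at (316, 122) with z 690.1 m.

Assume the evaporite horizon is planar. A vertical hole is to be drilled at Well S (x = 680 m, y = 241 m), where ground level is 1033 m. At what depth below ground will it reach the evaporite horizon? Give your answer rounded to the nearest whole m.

200 m

Let the plane be z = a·x + b·y + c.
Well Q−Well P: −50a + 354b = −427.7;  Well R−Well P: −359a + 143b = −427.5.
Solving gives a = 0.75185, b = −1.10200.
Then c = 1117.6 − a·675 − b·-21 = 586.96.
At (680, 241): z_contact = 511.3 − 265.6 + 586.96 = 832.6 m.
Depth below ground = 1033 − 832.6 = 200 m.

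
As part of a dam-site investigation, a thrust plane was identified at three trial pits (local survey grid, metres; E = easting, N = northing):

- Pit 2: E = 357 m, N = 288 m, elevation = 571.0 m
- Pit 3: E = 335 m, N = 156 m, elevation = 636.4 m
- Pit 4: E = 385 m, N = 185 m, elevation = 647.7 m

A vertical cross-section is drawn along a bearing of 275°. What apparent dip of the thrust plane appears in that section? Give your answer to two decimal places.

31.70°

Two edge vectors: Pit 2→Pit 3 = (-22, -132, 65.4), Pit 2→Pit 4 = (28, -103, 76.7).
Normal n = (Pit 2→Pit 3) × (Pit 2→Pit 4) = (-3388.2, 3518.6, 5962).
So ∂z/∂E = −n_x/n_z = 0.56830 and ∂z/∂N = −n_y/n_z = −0.59017.
Unit vector along 275° is (sin 275°, cos 275°) = (-0.9962, 0.0872).
Slope in that direction = a·(-0.9962) + b·(0.0872) = −0.61757.
Apparent dip = arctan|0.61757| = 31.70° (true dip is 39.3°, so apparent ≤ true as expected).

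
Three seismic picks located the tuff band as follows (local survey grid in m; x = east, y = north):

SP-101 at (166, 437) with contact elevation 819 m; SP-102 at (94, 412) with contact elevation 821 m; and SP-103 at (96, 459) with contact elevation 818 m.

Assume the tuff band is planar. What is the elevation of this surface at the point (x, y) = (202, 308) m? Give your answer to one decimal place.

Let the plane be z = a·x + b·y + c.
SP-102−SP-101: −72a − 25b = 2;  SP-103−SP-101: −70a + 22b = −1.
Solving gives a = −0.00570, b = −0.06359.
Then c = 819 − a·166 − b·437 = 847.73.
At (202, 308): z = −1.2 − 19.6 + 847.73 = 827.0 m.

827.0 m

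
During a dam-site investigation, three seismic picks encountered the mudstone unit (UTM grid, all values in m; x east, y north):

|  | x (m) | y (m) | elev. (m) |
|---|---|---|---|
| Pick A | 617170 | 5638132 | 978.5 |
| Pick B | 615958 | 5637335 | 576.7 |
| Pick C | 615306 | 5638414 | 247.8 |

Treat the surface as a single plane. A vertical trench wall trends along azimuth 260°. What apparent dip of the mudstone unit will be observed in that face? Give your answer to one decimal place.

19.9°

Let the plane be z = a·x + b·y + c.
Pick B−Pick A: −1212a − 797b = −401.8;  Pick C−Pick A: −1864a + 282b = −730.7.
Solving gives a = 0.38069, b = −0.07478.
Unit vector along 260° is (sin 260°, cos 260°) = (-0.9848, -0.1736).
Slope in that direction = a·(-0.9848) + b·(-0.1736) = −0.36192.
Apparent dip = arctan|0.36192| = 19.9° (true dip is 21.2°, so apparent ≤ true as expected).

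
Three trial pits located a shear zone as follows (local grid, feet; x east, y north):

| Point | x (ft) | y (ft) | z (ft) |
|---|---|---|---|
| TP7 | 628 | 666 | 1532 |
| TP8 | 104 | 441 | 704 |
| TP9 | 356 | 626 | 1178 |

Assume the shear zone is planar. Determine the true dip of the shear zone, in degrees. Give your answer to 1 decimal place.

56.7°

Let the plane be z = a·x + b·y + c.
TP8−TP7: −524a − 225b = −828;  TP9−TP7: −272a − 40b = −354.
Solving gives a = 1.15631, b = 0.98708.
Gradient magnitude |∇z| = √(a² + b²) = √(1.33706 + 0.97432) = 1.52032.
True dip = arctan(1.52032) = 56.7°, dipping toward SW (azimuth ≈ 230°).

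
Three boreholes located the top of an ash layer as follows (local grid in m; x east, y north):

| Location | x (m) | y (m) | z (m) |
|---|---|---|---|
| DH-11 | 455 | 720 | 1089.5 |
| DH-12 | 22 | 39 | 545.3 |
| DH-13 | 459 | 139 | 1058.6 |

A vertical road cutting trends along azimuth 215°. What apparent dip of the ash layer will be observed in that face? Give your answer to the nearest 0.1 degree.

35.6°

Let the plane be z = a·x + b·y + c.
DH-12−DH-11: −433a − 681b = −544.2;  DH-13−DH-11: 4a − 581b = −30.9.
Solving gives a = 1.16060, b = 0.06117.
Unit vector along 215° is (sin 215°, cos 215°) = (-0.5736, -0.8192).
Slope in that direction = a·(-0.5736) + b·(-0.8192) = −0.71580.
Apparent dip = arctan|0.71580| = 35.6° (true dip is 49.3°, so apparent ≤ true as expected).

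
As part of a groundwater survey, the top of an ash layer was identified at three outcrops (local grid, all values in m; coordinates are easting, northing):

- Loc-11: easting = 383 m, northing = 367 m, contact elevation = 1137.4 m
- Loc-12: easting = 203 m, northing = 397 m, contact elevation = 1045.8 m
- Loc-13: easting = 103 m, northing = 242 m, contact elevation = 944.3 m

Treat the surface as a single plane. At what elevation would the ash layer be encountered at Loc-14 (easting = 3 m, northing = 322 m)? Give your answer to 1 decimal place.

Let the plane be z = a·easting + b·northing + c.
Loc-12−Loc-11: −180a + 30b = −91.6;  Loc-13−Loc-11: −280a − 125b = −193.1.
Solving gives a = 0.55803, b = 0.29482.
Then c = 1137.4 − a·383 − b·367 = 815.48.
At (3, 322): z = 1.7 + 94.9 + 815.48 = 912.1 m.

912.1 m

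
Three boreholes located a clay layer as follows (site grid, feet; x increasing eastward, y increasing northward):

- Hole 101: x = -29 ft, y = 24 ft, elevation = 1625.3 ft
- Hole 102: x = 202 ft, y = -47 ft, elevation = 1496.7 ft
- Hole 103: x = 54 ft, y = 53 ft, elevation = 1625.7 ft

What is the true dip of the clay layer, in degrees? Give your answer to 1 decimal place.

Let the plane be z = a·x + b·y + c.
Hole 102−Hole 101: 231a − 71b = −128.6;  Hole 103−Hole 101: 83a + 29b = 0.4.
Solving gives a = −0.29392, b = 0.85500.
Gradient magnitude |∇z| = √(a² + b²) = √(0.08639 + 0.73103) = 0.90411.
True dip = arctan(0.90411) = 42.1°, dipping toward SSE (azimuth ≈ 161°).

42.1°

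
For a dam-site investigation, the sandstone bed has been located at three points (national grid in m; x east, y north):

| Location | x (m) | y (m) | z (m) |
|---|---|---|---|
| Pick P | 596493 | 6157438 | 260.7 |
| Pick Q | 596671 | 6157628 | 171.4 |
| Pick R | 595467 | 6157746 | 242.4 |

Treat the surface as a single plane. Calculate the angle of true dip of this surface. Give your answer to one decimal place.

Two edge vectors: Pick P→Pick Q = (178, 190, -89.3), Pick P→Pick R = (-1026, 308, -18.3).
Normal n = (Pick P→Pick Q) × (Pick P→Pick R) = (24027.4, 94879.2, 249764).
So ∂z/∂x = −n_x/n_z = −0.09620 and ∂z/∂y = −n_y/n_z = −0.37988.
Gradient magnitude |∇z| = √(a² + b²) = √(0.00925 + 0.14431) = 0.39187.
True dip = arctan(0.39187) = 21.4°, dipping toward NNE (azimuth ≈ 014°).

21.4°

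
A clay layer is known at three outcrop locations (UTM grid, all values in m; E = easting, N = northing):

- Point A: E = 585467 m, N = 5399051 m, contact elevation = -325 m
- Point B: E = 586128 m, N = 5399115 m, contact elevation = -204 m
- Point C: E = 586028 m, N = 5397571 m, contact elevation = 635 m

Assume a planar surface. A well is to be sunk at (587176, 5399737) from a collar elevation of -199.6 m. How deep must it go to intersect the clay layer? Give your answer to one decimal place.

Let the plane be z = a·E + b·N + c.
Point B−Point A: 661a + 64b = 121;  Point C−Point A: 561a − 1480b = 960.
Solving gives a = 0.237156177, b = −0.558753638.
Then c = -325 − a·585467 − b·5399051 = 2877567.27.
At (587176, 5399737): z_contact = 139252.42 − 3017122.70 + 2877567.27 = -303.01 m.
Depth below ground = -199.6 − (-303.01) = 103.4 m.

103.4 m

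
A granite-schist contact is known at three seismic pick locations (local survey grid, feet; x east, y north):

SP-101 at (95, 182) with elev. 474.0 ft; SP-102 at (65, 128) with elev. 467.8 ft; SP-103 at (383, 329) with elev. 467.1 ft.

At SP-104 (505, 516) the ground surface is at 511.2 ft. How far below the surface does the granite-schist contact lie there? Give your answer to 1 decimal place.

24.7 ft

Two edge vectors: SP-101→SP-102 = (-30, -54, -6.2), SP-101→SP-103 = (288, 147, -6.9).
Normal n = (SP-101→SP-102) × (SP-101→SP-103) = (1284, -1992.6, 11142).
So ∂z/∂x = −n_x/n_z = −0.11524 and ∂z/∂y = −n_y/n_z = 0.17884.
Intercept c from SP-101: 474 + 10.95 − 32.55 = 452.40.
At (505, 516): z_contact = −58.20 + 92.28 + 452.40 = 486.48 ft.
Depth below ground = 511.2 − 486.48 = 24.7 ft.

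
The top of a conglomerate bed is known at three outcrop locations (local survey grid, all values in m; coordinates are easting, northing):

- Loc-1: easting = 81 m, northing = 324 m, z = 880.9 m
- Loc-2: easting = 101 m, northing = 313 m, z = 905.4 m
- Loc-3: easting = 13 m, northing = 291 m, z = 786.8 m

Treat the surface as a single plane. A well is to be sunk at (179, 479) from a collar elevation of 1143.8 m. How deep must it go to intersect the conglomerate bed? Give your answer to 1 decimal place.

110.8 m

Let the plane be z = a·easting + b·northing + c.
Loc-2−Loc-1: 20a − 11b = 24.5;  Loc-3−Loc-1: −68a − 33b = −94.1.
Solving gives a = 1.30938, b = 0.15341.
Then c = 880.9 − a·81 − b·324 = 725.14.
At (179, 479): z_contact = 234.38 + 73.48 + 725.14 = 1033.00 m.
Depth below ground = 1143.8 − 1033.00 = 110.8 m.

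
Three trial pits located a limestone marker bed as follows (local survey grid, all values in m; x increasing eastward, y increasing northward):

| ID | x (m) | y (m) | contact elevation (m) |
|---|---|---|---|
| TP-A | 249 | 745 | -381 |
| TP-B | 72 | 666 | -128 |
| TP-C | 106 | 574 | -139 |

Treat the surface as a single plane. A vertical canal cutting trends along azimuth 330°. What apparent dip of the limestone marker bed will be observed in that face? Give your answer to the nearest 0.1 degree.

18.4°

Two edge vectors: TP-A→TP-B = (-177, -79, 253), TP-A→TP-C = (-143, -171, 242).
Normal n = (TP-A→TP-B) × (TP-A→TP-C) = (24145, 6655, 18970).
So ∂z/∂x = −n_x/n_z = −1.27280 and ∂z/∂y = −n_y/n_z = −0.35082.
Unit vector along 330° is (sin 330°, cos 330°) = (-0.5000, 0.8660).
Slope in that direction = a·(-0.5000) + b·(0.8660) = 0.33258.
Apparent dip = arctan|0.33258| = 18.4° (true dip is 52.9°, so apparent ≤ true as expected).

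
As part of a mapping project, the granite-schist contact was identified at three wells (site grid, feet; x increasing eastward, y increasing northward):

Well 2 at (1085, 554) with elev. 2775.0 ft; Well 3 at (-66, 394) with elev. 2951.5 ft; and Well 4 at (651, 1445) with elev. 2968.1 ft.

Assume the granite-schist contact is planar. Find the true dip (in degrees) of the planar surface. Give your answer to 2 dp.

12.26°

Let the plane be z = a·x + b·y + c.
Well 3−Well 2: −1151a − 160b = 176.5;  Well 4−Well 2: −434a + 891b = 193.1.
Solving gives a = −0.17184, b = 0.13302.
Gradient magnitude |∇z| = √(a² + b²) = √(0.02953 + 0.01769) = 0.21731.
True dip = arctan(0.21731) = 12.26°, dipping toward SE (azimuth ≈ 128°).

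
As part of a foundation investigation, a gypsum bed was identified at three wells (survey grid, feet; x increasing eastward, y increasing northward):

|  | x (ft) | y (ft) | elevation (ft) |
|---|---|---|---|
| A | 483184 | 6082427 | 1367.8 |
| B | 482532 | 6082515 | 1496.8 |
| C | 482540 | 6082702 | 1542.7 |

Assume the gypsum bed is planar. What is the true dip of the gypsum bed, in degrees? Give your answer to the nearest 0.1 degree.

16.7°

Two edge vectors: A→B = (-652, 88, 129), A→C = (-644, 275, 174.9).
Normal n = (A→B) × (A→C) = (-20083.8, 30958.8, -122628).
So ∂z/∂x = −n_x/n_z = −0.16378 and ∂z/∂y = −n_y/n_z = 0.25246.
Gradient magnitude |∇z| = √(a² + b²) = √(0.02682 + 0.06374) = 0.30093.
True dip = arctan(0.30093) = 16.7°, dipping toward SSE (azimuth ≈ 147°).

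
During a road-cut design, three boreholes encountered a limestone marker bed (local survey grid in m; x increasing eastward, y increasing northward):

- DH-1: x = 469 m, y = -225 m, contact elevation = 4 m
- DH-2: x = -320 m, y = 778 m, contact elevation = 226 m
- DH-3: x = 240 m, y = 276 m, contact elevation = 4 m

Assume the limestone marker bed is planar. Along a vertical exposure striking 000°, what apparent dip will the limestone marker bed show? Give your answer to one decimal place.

17.1°

Two edge vectors: DH-1→DH-2 = (-789, 1003, 222), DH-1→DH-3 = (-229, 501, 0).
Normal n = (DH-1→DH-2) × (DH-1→DH-3) = (-111222, -50838, -165602).
So ∂z/∂x = −n_x/n_z = −0.67162 and ∂z/∂y = −n_y/n_z = −0.30699.
Unit vector along 000° is (sin 0°, cos 0°) = (0.0000, 1.0000).
Slope in that direction = a·(0.0000) + b·(1.0000) = −0.30699.
Apparent dip = arctan|0.30699| = 17.1° (true dip is 36.4°, so apparent ≤ true as expected).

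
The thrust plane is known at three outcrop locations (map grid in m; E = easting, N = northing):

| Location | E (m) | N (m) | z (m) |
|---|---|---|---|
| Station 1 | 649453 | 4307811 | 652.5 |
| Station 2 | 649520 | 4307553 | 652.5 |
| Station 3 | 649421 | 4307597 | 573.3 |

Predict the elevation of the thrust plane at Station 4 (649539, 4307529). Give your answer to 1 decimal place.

664.0 m

Two edge vectors: Station 1→Station 2 = (67, -258, 0), Station 1→Station 3 = (-32, -214, -79.2).
Normal n = (Station 1→Station 2) × (Station 1→Station 3) = (20433.6, 5306.4, -22594).
So ∂z/∂E = −n_x/n_z = 0.904381694 and ∂z/∂N = −n_y/n_z = 0.234858812.
Intercept c from Station 1: 652.5 − 587353.40 − 1011727.37 = −1598428.28.
At (649539, 4307529): z = 587431.2 + 1011661.1 − 1598428.28 = 664.0 m.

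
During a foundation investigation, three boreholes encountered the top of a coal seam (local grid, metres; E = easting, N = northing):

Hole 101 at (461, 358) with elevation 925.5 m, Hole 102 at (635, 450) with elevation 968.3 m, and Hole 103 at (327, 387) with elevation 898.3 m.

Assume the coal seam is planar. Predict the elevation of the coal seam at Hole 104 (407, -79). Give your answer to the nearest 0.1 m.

Two edge vectors: Hole 101→Hole 102 = (174, 92, 42.8), Hole 101→Hole 103 = (-134, 29, -27.2).
Normal n = (Hole 101→Hole 102) × (Hole 101→Hole 103) = (-3743.6, -1002.4, 17374).
So ∂z/∂E = −n_x/n_z = 0.21547 and ∂z/∂N = −n_y/n_z = 0.05770.
Intercept c from Hole 101: 925.5 − 99.33 − 20.65 = 805.51.
At (407, -79): z = 87.7 − 4.6 + 805.51 = 888.7 m.

888.7 m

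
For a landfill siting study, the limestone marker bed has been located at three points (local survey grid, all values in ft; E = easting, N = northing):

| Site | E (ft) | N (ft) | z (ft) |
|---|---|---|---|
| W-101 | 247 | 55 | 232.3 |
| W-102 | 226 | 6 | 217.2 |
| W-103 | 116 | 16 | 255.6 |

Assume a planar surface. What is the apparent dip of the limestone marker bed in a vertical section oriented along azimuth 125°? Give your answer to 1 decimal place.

Two edge vectors: W-101→W-102 = (-21, -49, -15.1), W-101→W-103 = (-131, -39, 23.3).
Normal n = (W-101→W-102) × (W-101→W-103) = (-1730.6, 2467.4, -5600).
So ∂z/∂E = −n_x/n_z = −0.30904 and ∂z/∂N = −n_y/n_z = 0.44061.
Unit vector along 125° is (sin 125°, cos 125°) = (0.8192, -0.5736).
Slope in that direction = a·(0.8192) + b·(-0.5736) = −0.50587.
Apparent dip = arctan|0.50587| = 26.8° (true dip is 28.3°, so apparent ≤ true as expected).

26.8°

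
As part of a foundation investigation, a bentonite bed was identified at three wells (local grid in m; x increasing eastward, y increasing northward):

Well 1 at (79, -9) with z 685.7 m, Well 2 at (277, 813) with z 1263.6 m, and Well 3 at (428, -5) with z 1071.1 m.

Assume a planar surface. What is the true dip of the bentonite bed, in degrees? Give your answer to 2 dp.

49.80°

Let the plane be z = a·x + b·y + c.
Well 2−Well 1: 198a + 822b = 577.9;  Well 3−Well 1: 349a + 4b = 385.4.
Solving gives a = 1.09928, b = 0.43825.
Gradient magnitude |∇z| = √(a² + b²) = √(1.20841 + 0.19207) = 1.18341.
True dip = arctan(1.18341) = 49.80°, dipping toward WSW (azimuth ≈ 248°).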